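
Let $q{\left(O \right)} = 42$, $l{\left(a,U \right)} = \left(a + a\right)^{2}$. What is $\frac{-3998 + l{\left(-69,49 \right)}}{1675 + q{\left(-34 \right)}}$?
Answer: $\frac{15046}{1717} \approx 8.763$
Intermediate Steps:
$l{\left(a,U \right)} = 4 a^{2}$ ($l{\left(a,U \right)} = \left(2 a\right)^{2} = 4 a^{2}$)
$\frac{-3998 + l{\left(-69,49 \right)}}{1675 + q{\left(-34 \right)}} = \frac{-3998 + 4 \left(-69\right)^{2}}{1675 + 42} = \frac{-3998 + 4 \cdot 4761}{1717} = \left(-3998 + 19044\right) \frac{1}{1717} = 15046 \cdot \frac{1}{1717} = \frac{15046}{1717}$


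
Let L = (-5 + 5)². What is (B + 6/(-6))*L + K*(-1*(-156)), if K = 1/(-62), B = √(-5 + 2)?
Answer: -78/31 ≈ -2.5161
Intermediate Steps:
B = I*√3 (B = √(-3) = I*√3 ≈ 1.732*I)
L = 0 (L = 0² = 0)
K = -1/62 ≈ -0.016129
(B + 6/(-6))*L + K*(-1*(-156)) = (I*√3 + 6/(-6))*0 - (-1)*(-156)/62 = (I*√3 + 6*(-⅙))*0 - 1/62*156 = (I*√3 - 1)*0 - 78/31 = (-1 + I*√3)*0 - 78/31 = 0 - 78/31 = -78/31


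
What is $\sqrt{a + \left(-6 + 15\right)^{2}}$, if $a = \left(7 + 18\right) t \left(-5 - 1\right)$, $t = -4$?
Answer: $\sqrt{681} \approx 26.096$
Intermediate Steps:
$a = 600$ ($a = \left(7 + 18\right) \left(- 4 \left(-5 - 1\right)\right) = 25 \left(\left(-4\right) \left(-6\right)\right) = 25 \cdot 24 = 600$)
$\sqrt{a + \left(-6 + 15\right)^{2}} = \sqrt{600 + \left(-6 + 15\right)^{2}} = \sqrt{600 + 9^{2}} = \sqrt{600 + 81} = \sqrt{681}$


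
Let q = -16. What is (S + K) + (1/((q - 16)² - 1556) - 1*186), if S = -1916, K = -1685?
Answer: -2014685/532 ≈ -3787.0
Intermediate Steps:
(S + K) + (1/((q - 16)² - 1556) - 1*186) = (-1916 - 1685) + (1/((-16 - 16)² - 1556) - 1*186) = -3601 + (1/((-32)² - 1556) - 186) = -3601 + (1/(1024 - 1556) - 186) = -3601 + (1/(-532) - 186) = -3601 + (-1/532 - 186) = -3601 - 98953/532 = -2014685/532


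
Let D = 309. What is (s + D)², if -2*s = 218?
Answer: 40000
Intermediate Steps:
s = -109 (s = -½*218 = -109)
(s + D)² = (-109 + 309)² = 200² = 40000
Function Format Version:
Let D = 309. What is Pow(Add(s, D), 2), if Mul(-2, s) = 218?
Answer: 40000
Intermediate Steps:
s = -109 (s = Mul(Rational(-1, 2), 218) = -109)
Pow(Add(s, D), 2) = Pow(Add(-109, 309), 2) = Pow(200, 2) = 40000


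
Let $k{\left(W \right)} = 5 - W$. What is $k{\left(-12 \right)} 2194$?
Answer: $37298$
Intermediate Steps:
$k{\left(-12 \right)} 2194 = \left(5 - -12\right) 2194 = \left(5 + 12\right) 2194 = 17 \cdot 2194 = 37298$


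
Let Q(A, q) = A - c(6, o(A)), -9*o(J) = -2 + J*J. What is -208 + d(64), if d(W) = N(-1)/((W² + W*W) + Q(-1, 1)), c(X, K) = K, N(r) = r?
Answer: -15333353/73718 ≈ -208.00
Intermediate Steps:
o(J) = 2/9 - J²/9 (o(J) = -(-2 + J*J)/9 = -(-2 + J²)/9 = 2/9 - J²/9)
Q(A, q) = -2/9 + A + A²/9 (Q(A, q) = A - (2/9 - A²/9) = A + (-2/9 + A²/9) = -2/9 + A + A²/9)
d(W) = -1/(-10/9 + 2*W²) (d(W) = -1/((W² + W*W) + (-2/9 - 1 + (⅑)*(-1)²)) = -1/((W² + W²) + (-2/9 - 1 + (⅑)*1)) = -1/(2*W² + (-2/9 - 1 + ⅑)) = -1/(2*W² - 10/9) = -1/(-10/9 + 2*W²))
-208 + d(64) = -208 - 9/(-10 + 18*64²) = -208 - 9/(-10 + 18*4096) = -208 - 9/(-10 + 73728) = -208 - 9/73718 = -15333353/73718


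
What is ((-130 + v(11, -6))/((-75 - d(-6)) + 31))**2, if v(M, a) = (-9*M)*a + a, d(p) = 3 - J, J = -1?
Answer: 52441/576 ≈ 91.043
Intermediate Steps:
d(p) = 4 (d(p) = 3 - 1*(-1) = 3 + 1 = 4)
v(M, a) = a - 9*M*a (v(M, a) = -9*M*a + a = a - 9*M*a)
((-130 + v(11, -6))/((-75 - d(-6)) + 31))**2 = ((-130 - 6*(1 - 9*11))/((-75 - 1*4) + 31))**2 = ((-130 - 6*(1 - 99))/((-75 - 4) + 31))**2 = ((-130 - 6*(-98))/(-79 + 31))**2 = ((-130 + 588)/(-48))**2 = (458*(-1/48))**2 = (-229/24)**2 = 52441/576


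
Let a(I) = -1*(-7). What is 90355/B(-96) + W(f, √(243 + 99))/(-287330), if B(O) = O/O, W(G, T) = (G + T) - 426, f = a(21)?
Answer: 25961702569/287330 - 3*√38/287330 ≈ 90355.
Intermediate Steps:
a(I) = 7
f = 7
W(G, T) = -426 + G + T
B(O) = 1
90355/B(-96) + W(f, √(243 + 99))/(-287330) = 90355/1 + (-426 + 7 + √(243 + 99))/(-287330) = 90355*1 + (-426 + 7 + √342)*(-1/287330) = 90355 + (-426 + 7 + 3*√38)*(-1/287330) = 90355 + (-419 + 3*√38)*(-1/287330) = 90355 + (419/287330 - 3*√38/287330) = 25961702569/287330 - 3*√38/287330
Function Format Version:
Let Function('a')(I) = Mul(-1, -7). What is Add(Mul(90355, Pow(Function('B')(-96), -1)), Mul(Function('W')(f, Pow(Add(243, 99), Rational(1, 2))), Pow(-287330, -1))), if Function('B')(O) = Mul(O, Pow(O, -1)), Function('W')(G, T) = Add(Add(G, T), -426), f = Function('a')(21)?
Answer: Add(Rational(25961702569, 287330), Mul(Rational(-3, 287330), Pow(38, Rational(1, 2)))) ≈ 90355.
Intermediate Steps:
Function('a')(I) = 7
f = 7
Function('W')(G, T) = Add(-426, G, T)
Function('B')(O) = 1
Add(Mul(90355, Pow(Function('B')(-96), -1)), Mul(Function('W')(f, Pow(Add(243, 99), Rational(1, 2))), Pow(-287330, -1))) = Add(Mul(90355, Pow(1, -1)), Mul(Add(-426, 7, Pow(Add(243, 99), Rational(1, 2))), Pow(-287330, -1))) = Add(Mul(90355, 1), Mul(Add(-426, 7, Pow(342, Rational(1, 2))), Rational(-1, 287330))) = Add(90355, Mul(Add(-426, 7, Mul(3, Pow(38, Rational(1, 2)))), Rational(-1, 287330))) = Add(90355, Mul(Add(-419, Mul(3, Pow(38, Rational(1, 2)))), Rational(-1, 287330))) = Add(90355, Add(Rational(419, 287330), Mul(Rational(-3, 287330), Pow(38, Rational(1, 2))))) = Add(Rational(25961702569, 287330), Mul(Rational(-3, 287330), Pow(38, Rational(1, 2))))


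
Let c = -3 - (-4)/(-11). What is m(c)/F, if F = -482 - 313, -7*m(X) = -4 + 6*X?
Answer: -38/8745 ≈ -0.0043453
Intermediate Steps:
c = -37/11 (c = -3 - (-4)*(-1)/11 = -3 - 1*4/11 = -3 - 4/11 = -37/11 ≈ -3.3636)
m(X) = 4/7 - 6*X/7 (m(X) = -(-4 + 6*X)/7 = 4/7 - 6*X/7)
F = -795
m(c)/F = (4/7 - 6/7*(-37/11))/(-795) = (4/7 + 222/77)*(-1/795) = (38/11)*(-1/795) = -38/8745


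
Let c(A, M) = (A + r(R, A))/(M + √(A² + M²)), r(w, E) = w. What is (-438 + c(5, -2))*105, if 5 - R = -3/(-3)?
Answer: -229572/5 + 189*√29/5 ≈ -45711.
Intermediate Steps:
R = 4 (R = 5 - (-3)/(-3) = 5 - (-3)*(-1)/3 = 5 - 1*1 = 5 - 1 = 4)
c(A, M) = (4 + A)/(M + √(A² + M²)) (c(A, M) = (A + 4)/(M + √(A² + M²)) = (4 + A)/(M + √(A² + M²)))
(-438 + c(5, -2))*105 = (-438 + (4 + 5)/(-2 + √(5² + (-2)²)))*105 = (-438 + 9/(-2 + √(25 + 4)))*105 = (-438 + 9/(-2 + √29))*105 = -45990 + 945/(-2 + √29)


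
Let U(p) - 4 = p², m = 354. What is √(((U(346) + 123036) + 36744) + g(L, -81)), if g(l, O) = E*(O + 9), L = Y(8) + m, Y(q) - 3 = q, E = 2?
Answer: 2*√69839 ≈ 528.54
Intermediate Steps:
Y(q) = 3 + q
L = 365 (L = (3 + 8) + 354 = 11 + 354 = 365)
g(l, O) = 18 + 2*O (g(l, O) = 2*(O + 9) = 2*(9 + O) = 18 + 2*O)
U(p) = 4 + p²
√(((U(346) + 123036) + 36744) + g(L, -81)) = √((((4 + 346²) + 123036) + 36744) + (18 + 2*(-81))) = √((((4 + 119716) + 123036) + 36744) + (18 - 162)) = √(((119720 + 123036) + 36744) - 144) = √((242756 + 36744) - 144) = √(279500 - 144) = √279356 = 2*√69839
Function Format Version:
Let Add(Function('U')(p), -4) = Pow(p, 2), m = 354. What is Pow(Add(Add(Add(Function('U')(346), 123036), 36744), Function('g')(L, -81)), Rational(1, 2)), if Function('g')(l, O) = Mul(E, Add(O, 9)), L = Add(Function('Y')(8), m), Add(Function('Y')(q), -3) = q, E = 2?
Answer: Mul(2, Pow(69839, Rational(1, 2))) ≈ 528.54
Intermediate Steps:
Function('Y')(q) = Add(3, q)
L = 365 (L = Add(Add(3, 8), 354) = Add(11, 354) = 365)
Function('g')(l, O) = Add(18, Mul(2, O)) (Function('g')(l, O) = Mul(2, Add(O, 9)) = Mul(2, Add(9, O)) = Add(18, Mul(2, O)))
Function('U')(p) = Add(4, Pow(p, 2))
Pow(Add(Add(Add(Function('U')(346), 123036), 36744), Function('g')(L, -81)), Rational(1, 2)) = Pow(Add(Add(Add(Add(4, Pow(346, 2)), 123036), 36744), Add(18, Mul(2, -81))), Rational(1, 2)) = Pow(Add(Add(Add(Add(4, 119716), 123036), 36744), Add(18, -162)), Rational(1, 2)) = Pow(Add(Add(Add(119720, 123036), 36744), -144), Rational(1, 2)) = Pow(Add(Add(242756, 36744), -144), Rational(1, 2)) = Pow(Add(279500, -144), Rational(1, 2)) = Pow(279356, Rational(1, 2)) = Mul(2, Pow(69839, Rational(1, 2)))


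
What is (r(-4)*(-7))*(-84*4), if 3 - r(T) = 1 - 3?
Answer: 11760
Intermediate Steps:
r(T) = 5 (r(T) = 3 - (1 - 3) = 3 - 1*(-2) = 3 + 2 = 5)
(r(-4)*(-7))*(-84*4) = (5*(-7))*(-84*4) = -35*(-336) = 11760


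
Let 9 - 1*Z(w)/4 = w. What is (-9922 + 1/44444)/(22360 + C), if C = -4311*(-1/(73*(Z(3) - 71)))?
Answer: -1512979622177/3409425860956 ≈ -0.44376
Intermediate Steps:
Z(w) = 36 - 4*w
C = -4311/3431 (C = -4311*(-1/(73*((36 - 4*3) - 71))) = -4311*(-1/(73*((36 - 12) - 71))) = -4311*(-1/(73*(24 - 71))) = -4311/((-73*(-47))) = -4311/3431 ≈ -1.2565)
(-9922 + 1/44444)/(22360 + C) = (-9922 + 1/44444)/(22360 - 4311/3431) = (-9922 + 1/44444)/(76712849/3431) = -440973367/44444*3431/76712849 = -1512979622177/3409425860956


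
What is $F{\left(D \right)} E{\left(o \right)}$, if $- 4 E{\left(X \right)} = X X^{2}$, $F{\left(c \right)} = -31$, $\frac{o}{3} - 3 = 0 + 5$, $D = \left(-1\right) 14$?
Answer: $107136$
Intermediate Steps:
$D = -14$
$o = 24$ ($o = 9 + 3 \left(0 + 5\right) = 9 + 3 \cdot 5 = 9 + 15 = 24$)
$E{\left(X \right)} = - \frac{X^{3}}{4}$ ($E{\left(X \right)} = - \frac{X X^{2}}{4} = - \frac{X^{3}}{4}$)
$F{\left(D \right)} E{\left(o \right)} = - 31 \left(- \frac{24^{3}}{4}\right) = - 31 \left(\left(- \frac{1}{4}\right) 13824\right) = \left(-31\right) \left(-3456\right) = 107136$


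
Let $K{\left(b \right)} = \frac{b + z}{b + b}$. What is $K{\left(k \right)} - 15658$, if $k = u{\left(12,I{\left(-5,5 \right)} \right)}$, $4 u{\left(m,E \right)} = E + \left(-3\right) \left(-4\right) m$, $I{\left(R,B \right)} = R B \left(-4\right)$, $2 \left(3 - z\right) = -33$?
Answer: $- \frac{3820391}{244} \approx -15657.0$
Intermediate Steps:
$z = \frac{39}{2}$ ($z = 3 - - \frac{33}{2} = 3 + \frac{33}{2} = \frac{39}{2} \approx 19.5$)
$I{\left(R,B \right)} = - 4 B R$ ($I{\left(R,B \right)} = B R \left(-4\right) = - 4 B R$)
$u{\left(m,E \right)} = 3 m + \frac{E}{4}$ ($u{\left(m,E \right)} = \frac{E + \left(-3\right) \left(-4\right) m}{4} = \frac{E + 12 m}{4} = 3 m + \frac{E}{4}$)
$k = 61$ ($k = 3 \cdot 12 + \frac{\left(-4\right) 5 \left(-5\right)}{4} = 36 + \frac{1}{4} \cdot 100 = 36 + 25 = 61$)
$K{\left(b \right)} = \frac{\frac{39}{2} + b}{2 b}$ ($K{\left(b \right)} = \frac{b + \frac{39}{2}}{b + b} = \frac{\frac{39}{2} + b}{2 b}$)
$K{\left(k \right)} - 15658 = \frac{39 + 2 \cdot 61}{4 \cdot 61} - 15658 = \frac{1}{4} \cdot \frac{1}{61} \left(39 + 122\right) - 15658 = \frac{1}{4} \cdot \frac{1}{61} \cdot 161 - 15658 = \frac{161}{244} - 15658 = - \frac{3820391}{244}$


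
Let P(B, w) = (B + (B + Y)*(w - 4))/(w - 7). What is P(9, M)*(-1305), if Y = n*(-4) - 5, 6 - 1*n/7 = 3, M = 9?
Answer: 510255/2 ≈ 2.5513e+5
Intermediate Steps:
n = 21 (n = 42 - 7*3 = 42 - 21 = 21)
Y = -89 (Y = 21*(-4) - 5 = -84 - 5 = -89)
P(B, w) = (B + (-89 + B)*(-4 + w))/(-7 + w) (P(B, w) = (B + (B - 89)*(w - 4))/(w - 7) = (B + (-89 + B)*(-4 + w))/(-7 + w))
P(9, M)*(-1305) = ((356 - 89*9 - 3*9 + 9*9)/(-7 + 9))*(-1305) = ((356 - 801 - 27 + 81)/2)*(-1305) = ((1/2)*(-391))*(-1305) = -391/2*(-1305) = 510255/2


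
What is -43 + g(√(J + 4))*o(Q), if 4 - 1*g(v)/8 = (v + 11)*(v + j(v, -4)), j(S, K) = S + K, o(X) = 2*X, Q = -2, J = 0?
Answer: -171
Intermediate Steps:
j(S, K) = K + S
g(v) = 32 - 8*(-4 + 2*v)*(11 + v) (g(v) = 32 - 8*(v + 11)*(v + (-4 + v)) = 32 - 8*(11 + v)*(-4 + 2*v) = 32 - 8*(-4 + 2*v)*(11 + v))
-43 + g(√(J + 4))*o(Q) = -43 + (384 - 144*√(0 + 4) - 16*(√(0 + 4))²)*(2*(-2)) = -43 + (384 - 144*√4 - 16*(√4)²)*(-4) = -43 + (384 - 144*2 - 16*2²)*(-4) = -43 + (384 - 288 - 16*4)*(-4) = -43 + (384 - 288 - 64)*(-4) = -43 + 32*(-4) = -43 - 128 = -171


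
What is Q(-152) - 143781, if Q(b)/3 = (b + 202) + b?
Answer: -144087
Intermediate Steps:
Q(b) = 606 + 6*b (Q(b) = 3*((b + 202) + b) = 3*((202 + b) + b) = 3*(202 + 2*b) = 606 + 6*b)
Q(-152) - 143781 = (606 + 6*(-152)) - 143781 = (606 - 912) - 143781 = -306 - 143781 = -144087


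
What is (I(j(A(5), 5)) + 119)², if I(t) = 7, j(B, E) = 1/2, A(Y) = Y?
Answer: 15876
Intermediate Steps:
j(B, E) = ½
(I(j(A(5), 5)) + 119)² = (7 + 119)² = 126² = 15876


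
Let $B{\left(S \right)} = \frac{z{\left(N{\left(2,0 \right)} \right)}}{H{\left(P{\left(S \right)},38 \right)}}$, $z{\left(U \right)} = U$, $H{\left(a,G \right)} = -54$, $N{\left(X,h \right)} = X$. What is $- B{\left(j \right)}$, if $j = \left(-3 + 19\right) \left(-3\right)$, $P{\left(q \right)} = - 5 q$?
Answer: $\frac{1}{27} \approx 0.037037$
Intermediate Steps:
$j = -48$ ($j = 16 \left(-3\right) = -48$)
$B{\left(S \right)} = - \frac{1}{27}$ ($B{\left(S \right)} = \frac{2}{-54} = 2 \left(- \frac{1}{54}\right) = - \frac{1}{27}$)
$- B{\left(j \right)} = \left(-1\right) \left(- \frac{1}{27}\right) = \frac{1}{27}$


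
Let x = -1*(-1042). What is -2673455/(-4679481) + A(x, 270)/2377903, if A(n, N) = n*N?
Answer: 7673741849405/11127351908343 ≈ 0.68963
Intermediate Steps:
x = 1042
A(n, N) = N*n
-2673455/(-4679481) + A(x, 270)/2377903 = -2673455/(-4679481) + (270*1042)/2377903 = -2673455*(-1/4679481) + 281340*(1/2377903) = 2673455/4679481 + 281340/2377903 = 7673741849405/11127351908343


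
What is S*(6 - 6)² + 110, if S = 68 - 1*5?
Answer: 110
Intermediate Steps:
S = 63 (S = 68 - 5 = 63)
S*(6 - 6)² + 110 = 63*(6 - 6)² + 110 = 63*0² + 110 = 63*0 + 110 = 0 + 110 = 110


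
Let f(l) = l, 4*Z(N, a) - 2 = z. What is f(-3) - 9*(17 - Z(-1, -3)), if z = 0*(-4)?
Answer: -303/2 ≈ -151.50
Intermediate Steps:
z = 0
Z(N, a) = ½ (Z(N, a) = ½ + (¼)*0 = ½ + 0 = ½)
f(-3) - 9*(17 - Z(-1, -3)) = -3 - 9*(17 - 1*½) = -3 - 9*(17 - ½) = -3 - 9*33/2 = -3 - 297/2 = -303/2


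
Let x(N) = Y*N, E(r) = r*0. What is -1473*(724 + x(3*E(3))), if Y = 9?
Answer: -1066452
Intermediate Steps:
E(r) = 0
x(N) = 9*N
-1473*(724 + x(3*E(3))) = -1473*(724 + 9*(3*0)) = -1473*(724 + 9*0) = -1473*(724 + 0) = -1473*724 = -1066452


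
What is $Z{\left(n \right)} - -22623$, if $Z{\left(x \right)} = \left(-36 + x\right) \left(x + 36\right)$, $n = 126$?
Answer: $37203$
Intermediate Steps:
$Z{\left(x \right)} = \left(-36 + x\right) \left(36 + x\right)$
$Z{\left(n \right)} - -22623 = \left(-1296 + 126^{2}\right) - -22623 = \left(-1296 + 15876\right) + 22623 = 14580 + 22623 = 37203$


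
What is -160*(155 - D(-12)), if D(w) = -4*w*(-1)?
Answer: -32480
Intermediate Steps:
D(w) = 4*w
-160*(155 - D(-12)) = -160*(155 - 4*(-12)) = -160*(155 - 1*(-48)) = -160*(155 + 48) = -160*203 = -32480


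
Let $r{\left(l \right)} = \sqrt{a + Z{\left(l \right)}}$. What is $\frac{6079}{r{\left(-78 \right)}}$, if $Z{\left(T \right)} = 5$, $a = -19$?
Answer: $- \frac{6079 i \sqrt{14}}{14} \approx - 1624.7 i$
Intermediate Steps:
$r{\left(l \right)} = i \sqrt{14}$ ($r{\left(l \right)} = \sqrt{-19 + 5} = \sqrt{-14} = i \sqrt{14}$)
$\frac{6079}{r{\left(-78 \right)}} = \frac{6079}{i \sqrt{14}} = 6079 \left(- \frac{i \sqrt{14}}{14}\right) = - \frac{6079 i \sqrt{14}}{14}$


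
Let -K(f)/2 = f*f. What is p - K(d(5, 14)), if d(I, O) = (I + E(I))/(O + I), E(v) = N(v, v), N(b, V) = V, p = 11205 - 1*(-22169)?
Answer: 12048214/361 ≈ 33375.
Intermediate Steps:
p = 33374 (p = 11205 + 22169 = 33374)
E(v) = v
d(I, O) = 2*I/(I + O) (d(I, O) = (I + I)/(O + I) = (2*I)/(I + O) = 2*I/(I + O))
K(f) = -2*f² (K(f) = -2*f*f = -2*f²)
p - K(d(5, 14)) = 33374 - (-2)*(2*5/(5 + 14))² = 33374 - (-2)*(2*5/19)² = 33374 - (-2)*(2*5*(1/19))² = 33374 - (-2)*(10/19)² = 33374 - (-2)*100/361 = 33374 - 1*(-200/361) = 33374 + 200/361 = 12048214/361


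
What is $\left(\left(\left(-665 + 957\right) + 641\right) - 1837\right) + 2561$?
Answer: $1657$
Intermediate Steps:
$\left(\left(\left(-665 + 957\right) + 641\right) - 1837\right) + 2561 = \left(\left(292 + 641\right) - 1837\right) + 2561 = \left(933 - 1837\right) + 2561 = -904 + 2561 = 1657$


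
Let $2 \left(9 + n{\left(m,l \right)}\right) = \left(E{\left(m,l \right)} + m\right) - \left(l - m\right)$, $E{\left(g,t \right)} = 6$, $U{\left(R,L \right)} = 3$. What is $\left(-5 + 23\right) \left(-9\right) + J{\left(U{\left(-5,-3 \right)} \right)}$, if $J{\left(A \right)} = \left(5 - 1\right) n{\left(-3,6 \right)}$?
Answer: $-210$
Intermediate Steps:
$n{\left(m,l \right)} = -6 + m - \frac{l}{2}$ ($n{\left(m,l \right)} = -9 + \frac{\left(6 + m\right) - \left(l - m\right)}{2} = -9 + \frac{6 - l + 2 m}{2} = -9 + \left(3 + m - \frac{l}{2}\right) = -6 + m - \frac{l}{2}$)
$J{\left(A \right)} = -48$ ($J{\left(A \right)} = \left(5 - 1\right) \left(-6 - 3 - 3\right) = 4 \left(-6 - 3 - 3\right) = 4 \left(-12\right) = -48$)
$\left(-5 + 23\right) \left(-9\right) + J{\left(U{\left(-5,-3 \right)} \right)} = \left(-5 + 23\right) \left(-9\right) - 48 = 18 \left(-9\right) - 48 = -162 - 48 = -210$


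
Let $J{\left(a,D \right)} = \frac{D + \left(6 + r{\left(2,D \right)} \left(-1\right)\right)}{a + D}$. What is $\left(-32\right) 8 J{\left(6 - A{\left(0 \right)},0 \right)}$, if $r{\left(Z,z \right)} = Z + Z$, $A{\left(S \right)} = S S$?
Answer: $- \frac{256}{3} \approx -85.333$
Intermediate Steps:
$A{\left(S \right)} = S^{2}$
$r{\left(Z,z \right)} = 2 Z$
$J{\left(a,D \right)} = \frac{2 + D}{D + a}$ ($J{\left(a,D \right)} = \frac{D + \left(6 + 2 \cdot 2 \left(-1\right)\right)}{a + D} = \frac{D + \left(6 + 4 \left(-1\right)\right)}{D + a} = \frac{D + \left(6 - 4\right)}{D + a} = \frac{D + 2}{D + a} = \frac{2 + D}{D + a}$)
$\left(-32\right) 8 J{\left(6 - A{\left(0 \right)},0 \right)} = \left(-32\right) 8 \frac{2 + 0}{0 + \left(6 - 0^{2}\right)} = - 256 \frac{1}{0 + \left(6 - 0\right)} 2 = - 256 \frac{1}{0 + \left(6 + 0\right)} 2 = - 256 \frac{1}{0 + 6} \cdot 2 = - 256 \cdot \frac{1}{6} \cdot 2 = \left(-256\right) \frac{1}{3} = - \frac{256}{3}$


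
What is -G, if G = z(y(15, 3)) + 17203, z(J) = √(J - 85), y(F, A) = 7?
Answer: -17203 - I*√78 ≈ -17203.0 - 8.8318*I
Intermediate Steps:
z(J) = √(-85 + J)
G = 17203 + I*√78 (G = √(-85 + 7) + 17203 = √(-78) + 17203 = I*√78 + 17203 = 17203 + I*√78 ≈ 17203.0 + 8.8318*I)
-G = -(17203 + I*√78) = -17203 - I*√78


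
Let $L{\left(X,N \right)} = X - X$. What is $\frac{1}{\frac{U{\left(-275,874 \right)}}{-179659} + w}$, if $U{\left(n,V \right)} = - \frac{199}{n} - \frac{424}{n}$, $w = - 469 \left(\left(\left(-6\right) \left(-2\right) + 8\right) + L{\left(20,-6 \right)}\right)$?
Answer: $- \frac{49406225}{463430391123} \approx -0.00010661$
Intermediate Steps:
$L{\left(X,N \right)} = 0$
$w = -9380$ ($w = - 469 \left(\left(\left(-6\right) \left(-2\right) + 8\right) + 0\right) = - 469 \left(\left(12 + 8\right) + 0\right) = - 469 \left(20 + 0\right) = \left(-469\right) 20 = -9380$)
$U{\left(n,V \right)} = - \frac{623}{n}$
$\frac{1}{\frac{U{\left(-275,874 \right)}}{-179659} + w} = \frac{1}{\frac{\left(-623\right) \frac{1}{-275}}{-179659} - 9380} = \frac{1}{\left(-623\right) \left(- \frac{1}{275}\right) \left(- \frac{1}{179659}\right) - 9380} = \frac{1}{\frac{623}{275} \left(- \frac{1}{179659}\right) - 9380} = \frac{1}{- \frac{623}{49406225} - 9380} = \frac{1}{- \frac{463430391123}{49406225}} = - \frac{49406225}{463430391123}$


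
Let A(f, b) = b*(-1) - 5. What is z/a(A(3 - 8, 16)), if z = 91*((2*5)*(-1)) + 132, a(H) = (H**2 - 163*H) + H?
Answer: -778/3843 ≈ -0.20245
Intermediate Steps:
A(f, b) = -5 - b (A(f, b) = -b - 5 = -5 - b)
a(H) = H**2 - 162*H
z = -778 (z = 91*(10*(-1)) + 132 = 91*(-10) + 132 = -910 + 132 = -778)
z/a(A(3 - 8, 16)) = -778*1/((-162 + (-5 - 1*16))*(-5 - 1*16)) = -778*1/((-162 + (-5 - 16))*(-5 - 16)) = -778*(-1/(21*(-162 - 21))) = -778/((-21*(-183))) = -778/3843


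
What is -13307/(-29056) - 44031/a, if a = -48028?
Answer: 479618333/348875392 ≈ 1.3748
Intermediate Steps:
-13307/(-29056) - 44031/a = -13307/(-29056) - 44031/(-48028) = -13307*(-1/29056) - 44031*(-1/48028) = 13307/29056 + 44031/48028 = 479618333/348875392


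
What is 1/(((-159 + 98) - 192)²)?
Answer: 1/64009 ≈ 1.5623e-5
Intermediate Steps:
1/(((-159 + 98) - 192)²) = 1/((-61 - 192)²) = 1/((-253)²) = 1/64009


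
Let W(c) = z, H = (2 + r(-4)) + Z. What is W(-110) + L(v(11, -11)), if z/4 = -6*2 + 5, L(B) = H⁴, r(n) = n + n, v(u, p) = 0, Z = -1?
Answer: 2373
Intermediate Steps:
r(n) = 2*n
H = -7 (H = (2 + 2*(-4)) - 1 = (2 - 8) - 1 = -6 - 1 = -7)
L(B) = 2401 (L(B) = (-7)⁴ = 2401)
z = -28 (z = 4*(-6*2 + 5) = 4*(-12 + 5) = 4*(-7) = -28)
W(c) = -28
W(-110) + L(v(11, -11)) = -28 + 2401 = 2373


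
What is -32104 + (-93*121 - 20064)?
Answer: -63421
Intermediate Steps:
-32104 + (-93*121 - 20064) = -32104 + (-11253 - 20064) = -32104 - 31317 = -63421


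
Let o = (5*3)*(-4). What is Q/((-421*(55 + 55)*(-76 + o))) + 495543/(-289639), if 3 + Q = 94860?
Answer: -3093534814257/1824192764240 ≈ -1.6958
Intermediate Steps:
Q = 94857 (Q = -3 + 94860 = 94857)
o = -60 (o = 15*(-4) = -60)
Q/((-421*(55 + 55)*(-76 + o))) + 495543/(-289639) = 94857/((-421*(55 + 55)*(-76 - 60))) + 495543/(-289639) = 94857/((-46310*(-136))) + 495543*(-1/289639) = 94857/((-421*(-14960))) - 495543/289639 = 94857/6298160 - 495543/289639 = -3093534814257/1824192764240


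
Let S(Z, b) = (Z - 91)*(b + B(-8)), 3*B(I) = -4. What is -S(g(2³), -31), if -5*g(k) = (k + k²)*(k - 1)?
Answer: -93023/15 ≈ -6201.5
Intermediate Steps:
B(I) = -4/3 (B(I) = (⅓)*(-4) = -4/3)
g(k) = -(-1 + k)*(k + k²)/5 (g(k) = -(k + k²)*(k - 1)/5 = -(k + k²)*(-1 + k)/5 = -(-1 + k)*(k + k²)/5)
S(Z, b) = (-91 + Z)*(-4/3 + b) (S(Z, b) = (Z - 91)*(b - 4/3) = (-91 + Z)*(-4/3 + b))
-S(g(2³), -31) = -(364/3 - 91*(-31) - 4*2³*(1 - (2³)²)/15 + ((⅕)*2³*(1 - (2³)²))*(-31)) = -(364/3 + 2821 - 4*8*(1 - 1*8²)/15 + ((⅕)*8*(1 - 1*8²))*(-31)) = -(364/3 + 2821 - 4*8*(1 - 1*64)/15 + ((⅕)*8*(1 - 1*64))*(-31)) = -(364/3 + 2821 - 4*8*(1 - 64)/15 + ((⅕)*8*(1 - 64))*(-31)) = -(364/3 + 2821 - 4*8*(-63)/15 + ((⅕)*8*(-63))*(-31)) = -(364/3 + 2821 - 4/3*(-504/5) - 504/5*(-31)) = -(364/3 + 2821 + 672/5 + 15624/5) = -1*93023/15 = -93023/15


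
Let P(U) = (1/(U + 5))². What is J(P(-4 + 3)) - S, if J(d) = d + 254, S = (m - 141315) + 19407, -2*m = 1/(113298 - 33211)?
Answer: 156537489599/1281392 ≈ 1.2216e+5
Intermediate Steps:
m = -1/160174 (m = -1/(2*(113298 - 33211)) = -½/80087 = -½*1/80087 = -1/160174 ≈ -6.2432e-6)
S = -19526491993/160174 (S = (-1/160174 - 141315) + 19407 = -22634988811/160174 + 19407 = -19526491993/160174 ≈ -1.2191e+5)
P(U) = (5 + U)⁻² (P(U) = (1/(5 + U))² = (5 + U)⁻²)
J(d) = 254 + d
J(P(-4 + 3)) - S = (254 + (5 + (-4 + 3))⁻²) - 1*(-19526491993/160174) = (254 + (5 - 1)⁻²) + 19526491993/160174 = (254 + 4⁻²) + 19526491993/160174 = (254 + 1/16) + 19526491993/160174 = 4065/16 + 19526491993/160174 = 156537489599/1281392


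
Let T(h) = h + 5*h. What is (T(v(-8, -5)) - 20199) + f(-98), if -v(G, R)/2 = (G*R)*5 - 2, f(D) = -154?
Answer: -22729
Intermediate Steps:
v(G, R) = 4 - 10*G*R (v(G, R) = -2*((G*R)*5 - 2) = -2*(5*G*R - 2) = -2*(-2 + 5*G*R) = 4 - 10*G*R)
T(h) = 6*h
(T(v(-8, -5)) - 20199) + f(-98) = (6*(4 - 10*(-8)*(-5)) - 20199) - 154 = (6*(4 - 400) - 20199) - 154 = (6*(-396) - 20199) - 154 = (-2376 - 20199) - 154 = -22575 - 154 = -22729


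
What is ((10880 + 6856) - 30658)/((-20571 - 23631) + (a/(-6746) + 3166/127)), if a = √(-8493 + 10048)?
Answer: 419012297513235013952/1432497752749320713709 - 1405994155748*√1555/1432497752749320713709 ≈ 0.29250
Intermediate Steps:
a = √1555 ≈ 39.433
((10880 + 6856) - 30658)/((-20571 - 23631) + (a/(-6746) + 3166/127)) = ((10880 + 6856) - 30658)/((-20571 - 23631) + (√1555/(-6746) + 3166/127)) = (17736 - 30658)/(-44202 + (√1555*(-1/6746) + 3166*(1/127))) = -12922/(-44202 + (-√1555/6746 + 3166/127)) = -12922/(-44202 + (3166/127 - √1555/6746)) = -12922/(-5610488/127 - √1555/6746)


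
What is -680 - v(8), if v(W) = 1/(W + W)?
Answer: -10881/16 ≈ -680.06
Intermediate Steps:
v(W) = 1/(2*W)
-680 - v(8) = -680 - 1/(2*8) = -680 - 1*1/16 = -680 - 1/16 = -10881/16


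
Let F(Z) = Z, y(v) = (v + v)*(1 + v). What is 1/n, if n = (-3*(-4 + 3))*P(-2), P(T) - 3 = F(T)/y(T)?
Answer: 2/15 ≈ 0.13333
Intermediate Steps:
y(v) = 2*v*(1 + v) (y(v) = (2*v)*(1 + v) = 2*v*(1 + v))
P(T) = 3 + 1/(2*(1 + T)) (P(T) = 3 + T/((2*T*(1 + T))) = 3 + T*(1/(2*T*(1 + T))) = 3 + 1/(2*(1 + T)))
n = 15/2 (n = (-3*(-4 + 3))*((7 + 6*(-2))/(2*(1 - 2))) = (-3*(-1))*((½)*(7 - 12)/(-1)) = 3*((½)*(-1)*(-5)) = 3*(5/2) = 15/2 ≈ 7.5000)
1/n = 1/(15/2) = 2/15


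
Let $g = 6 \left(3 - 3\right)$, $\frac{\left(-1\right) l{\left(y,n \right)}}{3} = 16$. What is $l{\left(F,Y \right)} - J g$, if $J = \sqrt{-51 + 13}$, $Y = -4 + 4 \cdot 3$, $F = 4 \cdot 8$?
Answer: $-48$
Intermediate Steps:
$F = 32$
$Y = 8$ ($Y = -4 + 12 = 8$)
$l{\left(y,n \right)} = -48$ ($l{\left(y,n \right)} = \left(-3\right) 16 = -48$)
$J = i \sqrt{38}$ ($J = \sqrt{-38} = i \sqrt{38} \approx 6.1644 i$)
$g = 0$ ($g = 6 \cdot 0 = 0$)
$l{\left(F,Y \right)} - J g = -48 - i \sqrt{38} \cdot 0 = -48 - 0 = -48 + 0 = -48$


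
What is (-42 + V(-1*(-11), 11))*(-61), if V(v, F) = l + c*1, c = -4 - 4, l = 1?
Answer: 2989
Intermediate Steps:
c = -8
V(v, F) = -7 (V(v, F) = 1 - 8*1 = 1 - 8 = -7)
(-42 + V(-1*(-11), 11))*(-61) = (-42 - 7)*(-61) = -49*(-61) = 2989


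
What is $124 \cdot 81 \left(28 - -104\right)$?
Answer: $1325808$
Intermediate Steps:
$124 \cdot 81 \left(28 - -104\right) = 10044 \left(28 + 104\right) = 10044 \cdot 132 = 1325808$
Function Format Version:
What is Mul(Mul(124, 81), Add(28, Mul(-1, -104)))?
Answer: 1325808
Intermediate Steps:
Mul(Mul(124, 81), Add(28, Mul(-1, -104))) = Mul(10044, Add(28, 104)) = Mul(10044, 132) = 1325808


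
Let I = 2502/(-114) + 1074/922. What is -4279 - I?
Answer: -37297727/8759 ≈ -4258.2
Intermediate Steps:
I = -182034/8759 (I = 2502*(-1/114) + 1074*(1/922) = -417/19 + 537/461 = -182034/8759 ≈ -20.783)
-4279 - I = -4279 - 1*(-182034/8759) = -4279 + 182034/8759 = -37297727/8759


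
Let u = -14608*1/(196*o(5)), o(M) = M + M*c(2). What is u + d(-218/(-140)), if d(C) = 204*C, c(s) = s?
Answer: 229826/735 ≈ 312.69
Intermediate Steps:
o(M) = 3*M (o(M) = M + M*2 = M + 2*M = 3*M)
u = -3652/735 (u = -14608/((3*5)*(-14)**2) = -14608/(15*196) = -14608/2940 = -14608*1/2940 = -3652/735 ≈ -4.9687)
u + d(-218/(-140)) = -3652/735 + 204*(-218/(-140)) = -3652/735 + 204*(-218*(-1/140)) = -3652/735 + 204*(109/70) = -3652/735 + 11118/35 = 229826/735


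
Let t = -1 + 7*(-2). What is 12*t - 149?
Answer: -329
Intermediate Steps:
t = -15 (t = -1 - 14 = -15)
12*t - 149 = 12*(-15) - 149 = -180 - 149 = -329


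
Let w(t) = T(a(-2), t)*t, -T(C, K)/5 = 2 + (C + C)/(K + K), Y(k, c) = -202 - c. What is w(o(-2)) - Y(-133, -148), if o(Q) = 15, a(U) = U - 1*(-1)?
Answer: -91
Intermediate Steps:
a(U) = 1 + U (a(U) = U + 1 = 1 + U)
T(C, K) = -10 - 5*C/K (T(C, K) = -5*(2 + (C + C)/(K + K)) = -5*(2 + (2*C)/((2*K))) = -5*(2 + (2*C)*(1/(2*K))) = -5*(2 + C/K) = -10 - 5*C/K)
w(t) = t*(-10 + 5/t) (w(t) = (-10 - 5*(1 - 2)/t)*t = (-10 - 5*(-1)/t)*t = (-10 + 5/t)*t = t*(-10 + 5/t))
w(o(-2)) - Y(-133, -148) = (5 - 10*15) - (-202 - 1*(-148)) = (5 - 150) - (-202 + 148) = -145 - 1*(-54) = -145 + 54 = -91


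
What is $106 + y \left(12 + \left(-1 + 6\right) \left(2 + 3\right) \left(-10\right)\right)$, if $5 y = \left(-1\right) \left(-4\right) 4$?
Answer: $- \frac{3278}{5} \approx -655.6$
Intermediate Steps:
$y = \frac{16}{5}$ ($y = \frac{\left(-1\right) \left(-4\right) 4}{5} = \frac{4 \cdot 4}{5} = \frac{1}{5} \cdot 16 = \frac{16}{5} \approx 3.2$)
$106 + y \left(12 + \left(-1 + 6\right) \left(2 + 3\right) \left(-10\right)\right) = 106 + \frac{16 \left(12 + \left(-1 + 6\right) \left(2 + 3\right) \left(-10\right)\right)}{5} = 106 + \frac{16 \left(12 + 5 \cdot 5 \left(-10\right)\right)}{5} = 106 + \frac{16 \left(12 + 25 \left(-10\right)\right)}{5} = 106 + \frac{16 \left(12 - 250\right)}{5} = 106 + \frac{16}{5} \left(-238\right) = 106 - \frac{3808}{5} = - \frac{3278}{5}$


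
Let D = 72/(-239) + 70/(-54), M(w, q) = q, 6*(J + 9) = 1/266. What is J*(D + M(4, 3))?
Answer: -64992575/5149494 ≈ -12.621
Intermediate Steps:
J = -14363/1596 (J = -9 + (⅙)/266 = -9 + (⅙)*(1/266) = -9 + 1/1596 = -14363/1596 ≈ -8.9994)
D = -10309/6453 (D = 72*(-1/239) + 70*(-1/54) = -72/239 - 35/27 = -10309/6453 ≈ -1.5976)
J*(D + M(4, 3)) = -14363*(-10309/6453 + 3)/1596 = -14363/1596*9050/6453 = -64992575/5149494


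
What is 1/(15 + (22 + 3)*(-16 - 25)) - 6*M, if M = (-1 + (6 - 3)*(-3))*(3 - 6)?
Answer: -181801/1010 ≈ -180.00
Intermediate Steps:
M = 30 (M = (-1 + 3*(-3))*(-3) = (-1 - 9)*(-3) = -10*(-3) = 30)
1/(15 + (22 + 3)*(-16 - 25)) - 6*M = 1/(15 + (22 + 3)*(-16 - 25)) - 6*30 = 1/(15 + 25*(-41)) - 6*30 = 1/(15 - 1025) - 180 = 1/(-1010) - 180 = -1/1010 - 180 = -181801/1010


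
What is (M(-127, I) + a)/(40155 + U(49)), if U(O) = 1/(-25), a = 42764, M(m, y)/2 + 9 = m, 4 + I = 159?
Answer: 531150/501937 ≈ 1.0582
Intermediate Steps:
I = 155 (I = -4 + 159 = 155)
M(m, y) = -18 + 2*m
U(O) = -1/25
(M(-127, I) + a)/(40155 + U(49)) = ((-18 + 2*(-127)) + 42764)/(40155 - 1/25) = ((-18 - 254) + 42764)/(1003874/25) = (-272 + 42764)*(25/1003874) = 42492*(25/1003874) = 531150/501937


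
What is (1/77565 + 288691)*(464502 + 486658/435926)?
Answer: 453419763678374464216/3381260019 ≈ 1.3410e+11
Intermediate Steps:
(1/77565 + 288691)*(464502 + 486658/435926) = (1/77565 + 288691)*(464502 + 486658*(1/435926)) = 22392317416*(464502 + 243329/217963)/77565 = (22392317416/77565)*(101244492755/217963) = 453419763678374464216/3381260019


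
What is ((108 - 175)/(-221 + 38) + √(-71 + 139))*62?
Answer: 4154/183 + 124*√17 ≈ 533.96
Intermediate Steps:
((108 - 175)/(-221 + 38) + √(-71 + 139))*62 = (-67/(-183) + √68)*62 = (-67*(-1/183) + 2*√17)*62 = (67/183 + 2*√17)*62 = 4154/183 + 124*√17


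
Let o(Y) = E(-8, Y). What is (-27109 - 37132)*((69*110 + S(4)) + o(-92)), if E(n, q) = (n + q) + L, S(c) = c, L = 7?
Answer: -481871741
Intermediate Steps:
E(n, q) = 7 + n + q (E(n, q) = (n + q) + 7 = 7 + n + q)
o(Y) = -1 + Y (o(Y) = 7 - 8 + Y = -1 + Y)
(-27109 - 37132)*((69*110 + S(4)) + o(-92)) = (-27109 - 37132)*((69*110 + 4) + (-1 - 92)) = -64241*((7590 + 4) - 93) = -64241*(7594 - 93) = -64241*7501 = -481871741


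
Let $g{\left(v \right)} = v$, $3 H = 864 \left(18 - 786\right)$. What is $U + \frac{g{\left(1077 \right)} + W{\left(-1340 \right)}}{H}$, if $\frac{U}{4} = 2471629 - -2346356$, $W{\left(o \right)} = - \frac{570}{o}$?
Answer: $\frac{190398133322755}{9879552} \approx 1.9272 \cdot 10^{7}$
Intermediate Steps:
$H = -221184$ ($H = \frac{864 \left(18 - 786\right)}{3} = \frac{864 \left(-768\right)}{3} = \frac{1}{3} \left(-663552\right) = -221184$)
$U = 19271940$ ($U = 4 \left(2471629 - -2346356\right) = 4 \left(2471629 + 2346356\right) = 4 \cdot 4817985 = 19271940$)
$U + \frac{g{\left(1077 \right)} + W{\left(-1340 \right)}}{H} = 19271940 + \frac{1077 - \frac{570}{-1340}}{-221184} = 19271940 + \left(1077 - - \frac{57}{134}\right) \left(- \frac{1}{221184}\right) = 19271940 + \left(1077 + \frac{57}{134}\right) \left(- \frac{1}{221184}\right) = 19271940 + \frac{144375}{134} \left(- \frac{1}{221184}\right) = 19271940 - \frac{48125}{9879552} = \frac{190398133322755}{9879552}$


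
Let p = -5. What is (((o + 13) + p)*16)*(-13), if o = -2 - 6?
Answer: 0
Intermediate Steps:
o = -8
(((o + 13) + p)*16)*(-13) = (((-8 + 13) - 5)*16)*(-13) = ((5 - 5)*16)*(-13) = (0*16)*(-13) = 0*(-13) = 0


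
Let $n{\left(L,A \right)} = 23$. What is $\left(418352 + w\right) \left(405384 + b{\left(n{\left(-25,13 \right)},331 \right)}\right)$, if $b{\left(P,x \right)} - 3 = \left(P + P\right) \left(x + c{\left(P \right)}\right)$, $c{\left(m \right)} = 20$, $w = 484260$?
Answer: $380480744196$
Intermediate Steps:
$b{\left(P,x \right)} = 3 + 2 P \left(20 + x\right)$ ($b{\left(P,x \right)} = 3 + \left(P + P\right) \left(x + 20\right) = 3 + 2 P \left(20 + x\right)$)
$\left(418352 + w\right) \left(405384 + b{\left(n{\left(-25,13 \right)},331 \right)}\right) = \left(418352 + 484260\right) \left(405384 + \left(3 + 40 \cdot 23 + 2 \cdot 23 \cdot 331\right)\right) = 902612 \left(405384 + \left(3 + 920 + 15226\right)\right) = 902612 \left(405384 + 16149\right) = 902612 \cdot 421533 = 380480744196$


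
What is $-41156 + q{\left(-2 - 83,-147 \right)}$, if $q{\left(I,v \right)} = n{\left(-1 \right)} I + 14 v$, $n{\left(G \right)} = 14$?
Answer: $-44404$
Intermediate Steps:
$q{\left(I,v \right)} = 14 I + 14 v$
$-41156 + q{\left(-2 - 83,-147 \right)} = -41156 + \left(14 \left(-2 - 83\right) + 14 \left(-147\right)\right) = -41156 - \left(2058 - 14 \left(-2 - 83\right)\right) = -41156 + \left(14 \left(-85\right) - 2058\right) = -41156 - 3248 = -44404$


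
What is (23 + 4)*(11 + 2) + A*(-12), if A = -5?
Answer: 411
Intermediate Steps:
(23 + 4)*(11 + 2) + A*(-12) = (23 + 4)*(11 + 2) - 5*(-12) = 27*13 + 60 = 351 + 60 = 411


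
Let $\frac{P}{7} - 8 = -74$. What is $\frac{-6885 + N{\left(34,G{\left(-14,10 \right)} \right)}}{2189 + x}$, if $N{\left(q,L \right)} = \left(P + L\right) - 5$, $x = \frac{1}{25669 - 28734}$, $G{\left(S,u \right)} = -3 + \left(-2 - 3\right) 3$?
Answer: $- \frac{11294525}{3354642} \approx -3.3668$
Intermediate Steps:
$P = -462$ ($P = 56 + 7 \left(-74\right) = 56 - 518 = -462$)
$G{\left(S,u \right)} = -18$ ($G{\left(S,u \right)} = -3 + \left(-2 - 3\right) 3 = -3 - 15 = -18$)
$x = - \frac{1}{3065}$ ($x = \frac{1}{-3065} = - \frac{1}{3065} \approx -0.00032626$)
$N{\left(q,L \right)} = -467 + L$ ($N{\left(q,L \right)} = \left(-462 + L\right) - 5 = -467 + L$)
$\frac{-6885 + N{\left(34,G{\left(-14,10 \right)} \right)}}{2189 + x} = \frac{-6885 - 485}{2189 - \frac{1}{3065}} = \frac{-6885 - 485}{\frac{6709284}{3065}} = \left(-7370\right) \frac{3065}{6709284} = - \frac{11294525}{3354642}$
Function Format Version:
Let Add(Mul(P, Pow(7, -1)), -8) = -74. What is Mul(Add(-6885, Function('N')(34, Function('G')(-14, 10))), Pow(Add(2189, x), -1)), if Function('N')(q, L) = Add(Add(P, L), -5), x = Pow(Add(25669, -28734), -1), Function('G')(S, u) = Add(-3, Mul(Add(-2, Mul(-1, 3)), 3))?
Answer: Rational(-11294525, 3354642) ≈ -3.3668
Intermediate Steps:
P = -462 (P = Add(56, Mul(7, -74)) = Add(56, -518) = -462)
Function('G')(S, u) = -18 (Function('G')(S, u) = Add(-3, Mul(Add(-2, -3), 3)) = Add(-3, Mul(-5, 3)) = Add(-3, -15) = -18)
x = Rational(-1, 3065) (x = Pow(-3065, -1) = Rational(-1, 3065) ≈ -0.00032626)
Function('N')(q, L) = Add(-467, L) (Function('N')(q, L) = Add(Add(-462, L), -5) = Add(-467, L))
Mul(Add(-6885, Function('N')(34, Function('G')(-14, 10))), Pow(Add(2189, x), -1)) = Mul(Add(-6885, Add(-467, -18)), Pow(Add(2189, Rational(-1, 3065)), -1)) = Mul(Add(-6885, -485), Pow(Rational(6709284, 3065), -1)) = Mul(-7370, Rational(3065, 6709284)) = Rational(-11294525, 3354642)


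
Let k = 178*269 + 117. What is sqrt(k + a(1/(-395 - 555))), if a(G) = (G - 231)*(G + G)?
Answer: sqrt(43319536402)/950 ≈ 219.09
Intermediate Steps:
a(G) = 2*G*(-231 + G) (a(G) = (-231 + G)*(2*G) = 2*G*(-231 + G))
k = 47999 (k = 47882 + 117 = 47999)
sqrt(k + a(1/(-395 - 555))) = sqrt(47999 + 2*(-231 + 1/(-395 - 555))/(-395 - 555)) = sqrt(47999 + 2*(-231 + 1/(-950))/(-950)) = sqrt(47999 + 2*(-1/950)*(-231 - 1/950)) = sqrt(47999 + 2*(-1/950)*(-219451/950)) = sqrt(47999 + 219451/451250) = sqrt(21659768201/451250) = sqrt(43319536402)/950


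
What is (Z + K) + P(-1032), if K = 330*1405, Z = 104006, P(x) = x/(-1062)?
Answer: 100475284/177 ≈ 5.6766e+5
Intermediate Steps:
P(x) = -x/1062 (P(x) = x*(-1/1062) = -x/1062)
K = 463650
(Z + K) + P(-1032) = (104006 + 463650) - 1/1062*(-1032) = 567656 + 172/177 = 100475284/177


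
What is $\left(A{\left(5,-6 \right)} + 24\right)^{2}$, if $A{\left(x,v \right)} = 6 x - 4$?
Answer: $2500$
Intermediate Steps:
$A{\left(x,v \right)} = -4 + 6 x$
$\left(A{\left(5,-6 \right)} + 24\right)^{2} = \left(\left(-4 + 6 \cdot 5\right) + 24\right)^{2} = \left(\left(-4 + 30\right) + 24\right)^{2} = \left(26 + 24\right)^{2} = 50^{2} = 2500$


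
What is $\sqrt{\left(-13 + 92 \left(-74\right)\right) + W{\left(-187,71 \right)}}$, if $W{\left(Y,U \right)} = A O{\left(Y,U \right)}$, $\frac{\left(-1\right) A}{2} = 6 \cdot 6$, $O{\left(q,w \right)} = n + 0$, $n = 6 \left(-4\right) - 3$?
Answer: $i \sqrt{4877} \approx 69.836 i$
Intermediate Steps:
$n = -27$ ($n = -24 - 3 = -27$)
$O{\left(q,w \right)} = -27$ ($O{\left(q,w \right)} = -27 + 0 = -27$)
$A = -72$ ($A = - 2 \cdot 6 \cdot 6 = \left(-2\right) 36 = -72$)
$W{\left(Y,U \right)} = 1944$ ($W{\left(Y,U \right)} = \left(-72\right) \left(-27\right) = 1944$)
$\sqrt{\left(-13 + 92 \left(-74\right)\right) + W{\left(-187,71 \right)}} = \sqrt{\left(-13 + 92 \left(-74\right)\right) + 1944} = \sqrt{\left(-13 - 6808\right) + 1944} = \sqrt{-6821 + 1944} = \sqrt{-4877} = i \sqrt{4877}$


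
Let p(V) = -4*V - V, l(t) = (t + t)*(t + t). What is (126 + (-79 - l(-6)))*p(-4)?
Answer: -1940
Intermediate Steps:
l(t) = 4*t² (l(t) = (2*t)*(2*t) = 4*t²)
p(V) = -5*V
(126 + (-79 - l(-6)))*p(-4) = (126 + (-79 - 4*(-6)²))*(-5*(-4)) = (126 + (-79 - 4*36))*20 = (126 + (-79 - 1*144))*20 = (126 + (-79 - 144))*20 = (126 - 223)*20 = -97*20 = -1940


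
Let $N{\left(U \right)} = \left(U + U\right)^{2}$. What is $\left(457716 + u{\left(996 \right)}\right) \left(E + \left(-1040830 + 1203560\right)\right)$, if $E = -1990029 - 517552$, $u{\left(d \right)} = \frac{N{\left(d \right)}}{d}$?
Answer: $-1082617706700$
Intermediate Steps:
$N{\left(U \right)} = 4 U^{2}$ ($N{\left(U \right)} = \left(2 U\right)^{2} = 4 U^{2}$)
$u{\left(d \right)} = 4 d$ ($u{\left(d \right)} = \frac{4 d^{2}}{d} = 4 d$)
$E = -2507581$
$\left(457716 + u{\left(996 \right)}\right) \left(E + \left(-1040830 + 1203560\right)\right) = \left(457716 + 4 \cdot 996\right) \left(-2507581 + \left(-1040830 + 1203560\right)\right) = \left(457716 + 3984\right) \left(-2507581 + 162730\right) = 461700 \left(-2344851\right) = -1082617706700$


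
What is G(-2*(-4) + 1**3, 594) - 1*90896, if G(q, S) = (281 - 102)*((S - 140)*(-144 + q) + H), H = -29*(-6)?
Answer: -11030660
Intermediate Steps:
H = 174
G(q, S) = 31146 + 179*(-144 + q)*(-140 + S) (G(q, S) = (281 - 102)*((S - 140)*(-144 + q) + 174) = 179*((-140 + S)*(-144 + q) + 174) = 179*((-144 + q)*(-140 + S) + 174) = 179*(174 + (-144 + q)*(-140 + S)) = 31146 + 179*(-144 + q)*(-140 + S))
G(-2*(-4) + 1**3, 594) - 1*90896 = (3639786 - 25776*594 - 25060*(-2*(-4) + 1**3) + 179*594*(-2*(-4) + 1**3)) - 1*90896 = (3639786 - 15310944 - 25060*(8 + 1) + 179*594*(8 + 1)) - 90896 = (3639786 - 15310944 - 25060*9 + 179*594*9) - 90896 = (3639786 - 15310944 - 225540 + 956934) - 90896 = -10939764 - 90896 = -11030660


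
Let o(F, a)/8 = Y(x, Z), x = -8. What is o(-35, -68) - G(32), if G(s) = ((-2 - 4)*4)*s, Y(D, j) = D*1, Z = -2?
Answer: 704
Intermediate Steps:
Y(D, j) = D
o(F, a) = -64 (o(F, a) = 8*(-8) = -64)
G(s) = -24*s (G(s) = (-6*4)*s = -24*s)
o(-35, -68) - G(32) = -64 - (-24)*32 = -64 - 1*(-768) = -64 + 768 = 704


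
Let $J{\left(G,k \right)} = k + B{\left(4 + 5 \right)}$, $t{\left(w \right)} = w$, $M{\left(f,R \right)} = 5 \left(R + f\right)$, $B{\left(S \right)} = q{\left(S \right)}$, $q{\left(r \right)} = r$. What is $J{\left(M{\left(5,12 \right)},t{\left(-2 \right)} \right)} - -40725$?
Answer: $40732$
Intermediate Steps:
$B{\left(S \right)} = S$
$M{\left(f,R \right)} = 5 R + 5 f$
$J{\left(G,k \right)} = 9 + k$ ($J{\left(G,k \right)} = k + \left(4 + 5\right) = k + 9 = 9 + k$)
$J{\left(M{\left(5,12 \right)},t{\left(-2 \right)} \right)} - -40725 = \left(9 - 2\right) - -40725 = 7 + 40725 = 40732$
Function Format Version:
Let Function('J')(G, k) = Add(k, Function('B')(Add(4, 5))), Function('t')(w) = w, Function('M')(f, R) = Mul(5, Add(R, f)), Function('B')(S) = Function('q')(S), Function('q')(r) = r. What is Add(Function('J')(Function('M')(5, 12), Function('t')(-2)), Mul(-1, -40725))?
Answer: 40732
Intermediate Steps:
Function('B')(S) = S
Function('M')(f, R) = Add(Mul(5, R), Mul(5, f))
Function('J')(G, k) = Add(9, k) (Function('J')(G, k) = Add(k, Add(4, 5)) = Add(k, 9) = Add(9, k))
Add(Function('J')(Function('M')(5, 12), Function('t')(-2)), Mul(-1, -40725)) = Add(Add(9, -2), Mul(-1, -40725)) = Add(7, 40725) = 40732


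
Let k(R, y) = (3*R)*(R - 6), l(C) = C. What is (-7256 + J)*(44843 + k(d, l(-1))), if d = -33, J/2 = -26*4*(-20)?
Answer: -150787584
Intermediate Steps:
J = 4160 (J = 2*(-26*4*(-20)) = 2*(-104*(-20)) = 2*2080 = 4160)
k(R, y) = 3*R*(-6 + R) (k(R, y) = (3*R)*(-6 + R) = 3*R*(-6 + R))
(-7256 + J)*(44843 + k(d, l(-1))) = (-7256 + 4160)*(44843 + 3*(-33)*(-6 - 33)) = -3096*(44843 + 3*(-33)*(-39)) = -3096*(44843 + 3861) = -3096*48704 = -150787584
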